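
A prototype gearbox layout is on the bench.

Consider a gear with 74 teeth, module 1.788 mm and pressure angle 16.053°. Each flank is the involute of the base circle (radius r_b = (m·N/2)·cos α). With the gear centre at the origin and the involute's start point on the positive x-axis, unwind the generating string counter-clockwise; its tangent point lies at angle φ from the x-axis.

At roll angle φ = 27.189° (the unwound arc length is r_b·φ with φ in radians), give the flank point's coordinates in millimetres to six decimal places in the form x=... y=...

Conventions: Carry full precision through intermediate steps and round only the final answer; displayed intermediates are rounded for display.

single-mesh involute tooth geometry (74T wheel at module 1.788)
pitch radius r_p = m·N/2 = 1.788·74/2 = 66.156000
base radius r_b = r_p·cos α = 66.156000·cos 16.053° = 63.576334
roll angle φ = 27.189° = 0.47453757 rad
x = r_b·(cos φ + φ·sin φ) = 70.336610
y = r_b·(sin φ − φ·cos φ) = 2.213985

x=70.336610 y=2.213985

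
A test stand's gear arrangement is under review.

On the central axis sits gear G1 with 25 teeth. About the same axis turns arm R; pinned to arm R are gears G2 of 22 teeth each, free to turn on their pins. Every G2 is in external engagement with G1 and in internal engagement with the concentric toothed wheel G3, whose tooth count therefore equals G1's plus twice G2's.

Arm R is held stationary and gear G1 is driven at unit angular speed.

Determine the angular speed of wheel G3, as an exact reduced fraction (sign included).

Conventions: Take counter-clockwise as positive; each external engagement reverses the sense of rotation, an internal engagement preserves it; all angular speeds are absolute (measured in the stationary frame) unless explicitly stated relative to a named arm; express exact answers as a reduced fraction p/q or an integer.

-25/69

recognized (axles ride arm R): planetary set, 25/22/69 teeth
ring teeth: 25 + 2·22 = 69
25(ω_sun−ω_arm) = −69(ω_ring−ω_arm),  ω_arm = 0, ω_sun = 1
ω_ring = 0 − (25/69)(1−0) = -25/69
exact speed ratio = -25/69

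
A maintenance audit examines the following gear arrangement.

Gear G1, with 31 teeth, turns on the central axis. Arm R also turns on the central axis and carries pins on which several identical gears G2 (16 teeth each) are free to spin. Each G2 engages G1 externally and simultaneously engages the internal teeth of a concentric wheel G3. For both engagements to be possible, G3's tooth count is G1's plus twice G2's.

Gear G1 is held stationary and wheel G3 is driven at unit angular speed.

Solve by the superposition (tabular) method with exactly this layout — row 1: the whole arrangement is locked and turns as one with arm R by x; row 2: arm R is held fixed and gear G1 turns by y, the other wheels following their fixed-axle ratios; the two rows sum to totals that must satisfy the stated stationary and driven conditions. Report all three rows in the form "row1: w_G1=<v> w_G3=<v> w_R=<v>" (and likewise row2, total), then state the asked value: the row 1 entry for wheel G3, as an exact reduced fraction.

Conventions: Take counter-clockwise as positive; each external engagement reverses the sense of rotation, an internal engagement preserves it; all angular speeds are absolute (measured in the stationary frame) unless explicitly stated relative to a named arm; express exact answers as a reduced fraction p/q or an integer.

row1: w_G1=63/94 w_G3=63/94 w_R=63/94
row2: w_G1=-63/94 w_G3=31/94 w_R=0
total: w_G1=0 w_G3=1 w_R=63/94
asked value: 63/94

topology: planetary set — G1 31T / G2 16T / G3 63T, arm = carrier (Willis)
row 1 (train locked, turned with arm): all members turn x
row 2 — arm fixed, fixed-axis ratios: sun y, ring −(31/63)·y, arm 0
boundary: total ω_sun = x + y = 0 and total ω_ring = x − (31/63)·y = 1  ⇒  y = -63/94, x = 63/94
row 2 ring = −(31/63)·(-63/94) = 31/94
totals (row 1 + row 2): sun 63/94 + (-63/94) = 0, ring 63/94 + 31/94 = 1, arm 63/94 + 0 = 63/94
asked cell (row1, ring) = 63/94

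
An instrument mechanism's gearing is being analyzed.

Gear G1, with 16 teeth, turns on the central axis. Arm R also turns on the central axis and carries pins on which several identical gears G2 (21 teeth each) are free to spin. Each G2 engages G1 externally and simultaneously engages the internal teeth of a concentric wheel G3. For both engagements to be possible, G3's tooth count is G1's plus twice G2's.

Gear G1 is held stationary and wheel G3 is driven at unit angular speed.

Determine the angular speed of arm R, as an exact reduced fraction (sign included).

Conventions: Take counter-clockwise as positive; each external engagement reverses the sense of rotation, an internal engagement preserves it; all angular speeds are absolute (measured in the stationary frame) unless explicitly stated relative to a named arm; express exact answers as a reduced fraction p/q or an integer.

planetary set (16T centre, 21T on arm, 58T internal) — Willis relation
ring teeth: 16 + 2·21 = 58
16(ω_sun−ω_arm) = −58(ω_ring−ω_arm),  ω_sun = 0, ω_ring = 1
16(0−ω_arm) = −58(1−ω_arm)  ⇒  74·ω_arm = 58  ⇒  ω_arm = 29/37
exact speed ratio = 29/37

29/37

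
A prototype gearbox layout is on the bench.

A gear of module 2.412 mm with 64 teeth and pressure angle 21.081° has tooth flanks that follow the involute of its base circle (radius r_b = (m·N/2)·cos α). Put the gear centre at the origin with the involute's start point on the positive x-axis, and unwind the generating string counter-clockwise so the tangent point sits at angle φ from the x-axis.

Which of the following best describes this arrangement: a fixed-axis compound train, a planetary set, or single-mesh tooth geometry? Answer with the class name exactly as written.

topology: single-mesh involute geometry — m = 2.412, N = 64
classification: single-mesh tooth geometry

single-mesh tooth geometry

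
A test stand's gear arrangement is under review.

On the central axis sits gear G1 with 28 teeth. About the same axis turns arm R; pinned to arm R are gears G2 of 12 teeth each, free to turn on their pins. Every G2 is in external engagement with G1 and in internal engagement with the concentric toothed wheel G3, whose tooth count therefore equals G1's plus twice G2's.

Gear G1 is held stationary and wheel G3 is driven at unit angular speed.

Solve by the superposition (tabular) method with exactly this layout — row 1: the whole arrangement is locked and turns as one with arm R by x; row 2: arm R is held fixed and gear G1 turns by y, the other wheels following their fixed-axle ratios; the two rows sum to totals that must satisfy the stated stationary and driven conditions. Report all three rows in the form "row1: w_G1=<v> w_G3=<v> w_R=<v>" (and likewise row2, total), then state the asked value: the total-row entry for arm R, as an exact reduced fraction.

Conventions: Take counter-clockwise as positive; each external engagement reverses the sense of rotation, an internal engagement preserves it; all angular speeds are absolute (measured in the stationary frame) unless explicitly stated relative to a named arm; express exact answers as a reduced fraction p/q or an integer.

row1: w_G1=13/20 w_G3=13/20 w_R=13/20
row2: w_G1=-13/20 w_G3=7/20 w_R=0
total: w_G1=0 w_G3=1 w_R=13/20
asked value: 13/20

topology: planetary set — G1 28T / G2 12T / G3 52T, arm = carrier (Willis)
row 1 — lock + rotate with arm: ω_sun = ω_ring = ω_arm = x
row 2: sun turns y, ring = −(28/52)·y, arm 0
boundary: total ω_sun = x + y = 0 and total ω_ring = x − (28/52)·y = 1  ⇒  y = -13/20, x = 13/20
row 2 ring = −(28/52)·(-13/20) = 7/20
totals (row 1 + row 2): sun 13/20 + (-13/20) = 0, ring 13/20 + 7/20 = 1, arm 13/20 + 0 = 13/20
asked cell (total, arm) = 13/20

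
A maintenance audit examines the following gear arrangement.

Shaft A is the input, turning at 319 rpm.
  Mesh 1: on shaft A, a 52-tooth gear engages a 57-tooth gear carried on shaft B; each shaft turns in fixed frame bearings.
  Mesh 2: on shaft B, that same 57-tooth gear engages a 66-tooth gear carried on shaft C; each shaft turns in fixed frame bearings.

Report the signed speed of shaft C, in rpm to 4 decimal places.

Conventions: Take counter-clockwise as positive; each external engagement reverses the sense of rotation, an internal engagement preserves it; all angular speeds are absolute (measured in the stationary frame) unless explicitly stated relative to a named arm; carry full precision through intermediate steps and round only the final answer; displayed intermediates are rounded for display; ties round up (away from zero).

recognized (3 fixed axles, 2 meshes): fixed-axis compound train
mesh 1 [52T→57T]: ω = 319.0000×52/57 = 291.0175 rpm, sense flips to −
mesh 2 [57T→66T]: ω = 291.0175×57/66 = 251.3333 rpm, sense flips to +
signed output speed = +251.3333 rpm

+251.3333 rpm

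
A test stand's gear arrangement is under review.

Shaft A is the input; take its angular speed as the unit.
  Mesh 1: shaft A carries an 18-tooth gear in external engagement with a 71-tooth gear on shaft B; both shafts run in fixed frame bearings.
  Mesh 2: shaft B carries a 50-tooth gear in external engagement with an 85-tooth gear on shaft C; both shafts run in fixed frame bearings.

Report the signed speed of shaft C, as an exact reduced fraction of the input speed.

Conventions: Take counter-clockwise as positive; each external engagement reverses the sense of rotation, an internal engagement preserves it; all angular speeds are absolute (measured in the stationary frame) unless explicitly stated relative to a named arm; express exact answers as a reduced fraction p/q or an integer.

180/1207

2-mesh fixed-axis compound train (all bearings frame-fixed)
mesh 1 [18T→71T]: |ω|/ω_in = 1×18/71 = 18/71, sense flips to −
mesh 2 [50T→85T]: |ω|/ω_in = (18/71)×50/85 = 180/1207, sense flips to +
signed output speed (× input speed) = 180/1207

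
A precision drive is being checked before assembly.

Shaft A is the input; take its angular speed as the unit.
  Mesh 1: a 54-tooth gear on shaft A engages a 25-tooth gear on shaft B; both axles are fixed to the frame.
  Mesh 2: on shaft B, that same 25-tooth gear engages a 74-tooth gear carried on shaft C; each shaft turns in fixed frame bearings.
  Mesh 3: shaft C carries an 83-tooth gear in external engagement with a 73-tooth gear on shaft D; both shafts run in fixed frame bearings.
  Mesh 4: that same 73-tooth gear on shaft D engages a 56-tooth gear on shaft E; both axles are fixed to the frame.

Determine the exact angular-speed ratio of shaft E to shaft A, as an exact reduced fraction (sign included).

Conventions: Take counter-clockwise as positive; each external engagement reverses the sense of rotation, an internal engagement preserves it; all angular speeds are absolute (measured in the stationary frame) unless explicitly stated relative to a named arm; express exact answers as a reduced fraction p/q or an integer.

2241/2072

class = fixed-axis compound train [4 meshes; 4 ratios multiply, 4 sense flips]
mesh 1 [54T→25T]: running ratio 54/25, sense −
mesh 2 [25T→74T]: running ratio 27/37, sense +
mesh 3 [83T→73T]: running ratio 2241/2701, sense −
mesh 4 [73T→56T]: running ratio 2241/2072, sense +
ω_out/ω_in = 2241/2072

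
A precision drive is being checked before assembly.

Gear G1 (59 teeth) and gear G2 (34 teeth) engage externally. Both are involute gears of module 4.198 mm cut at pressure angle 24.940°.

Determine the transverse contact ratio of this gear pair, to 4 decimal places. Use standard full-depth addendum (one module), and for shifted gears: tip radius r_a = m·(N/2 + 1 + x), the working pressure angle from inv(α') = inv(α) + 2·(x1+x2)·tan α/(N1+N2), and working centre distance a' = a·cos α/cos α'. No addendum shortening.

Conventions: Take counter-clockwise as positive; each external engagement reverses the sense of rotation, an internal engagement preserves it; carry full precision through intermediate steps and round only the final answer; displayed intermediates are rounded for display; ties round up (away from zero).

1.5237

topology: single-mesh involute geometry — m = 4.198, 59T/34T pair
base radii: r_b1 = 112.292809, r_b2 = 64.711110
tip radii: r_a1 = 128.039000, r_a2 = 75.564000
no profile shift: α' = α, a' = a
action lengths: √(r_a1²−r_b1²) = 61.516751, √(r_a2²−r_b2²) = 39.017821
base pitch p_b = π·m·cos α = 11.958585
CR = (61.516751 + 39.017821 − 195.207000·sin 24.94000°)/11.958585 = 1.523746
contact ratio ≈ 1.5237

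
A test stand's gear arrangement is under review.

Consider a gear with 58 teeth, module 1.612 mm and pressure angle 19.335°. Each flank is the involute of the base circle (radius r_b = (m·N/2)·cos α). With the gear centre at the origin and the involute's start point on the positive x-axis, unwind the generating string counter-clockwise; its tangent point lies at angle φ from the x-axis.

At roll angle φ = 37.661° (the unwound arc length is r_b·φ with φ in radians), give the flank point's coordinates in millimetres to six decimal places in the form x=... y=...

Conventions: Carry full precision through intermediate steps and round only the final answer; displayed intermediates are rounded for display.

x=52.635766 y=3.998118

recognized (one wheel, involute flank): single-mesh tooth geometry, m = 1.612, N = 58
pitch radius r_p = m·N/2 = 1.612·58/2 = 46.748000
base radius r_b = r_p·cos α = 46.748000·cos 19.335° = 44.111360
roll angle φ = 37.661° = 0.65730845 rad
x = r_b·(cos φ + φ·sin φ) = 52.635766
y = r_b·(sin φ − φ·cos φ) = 3.998118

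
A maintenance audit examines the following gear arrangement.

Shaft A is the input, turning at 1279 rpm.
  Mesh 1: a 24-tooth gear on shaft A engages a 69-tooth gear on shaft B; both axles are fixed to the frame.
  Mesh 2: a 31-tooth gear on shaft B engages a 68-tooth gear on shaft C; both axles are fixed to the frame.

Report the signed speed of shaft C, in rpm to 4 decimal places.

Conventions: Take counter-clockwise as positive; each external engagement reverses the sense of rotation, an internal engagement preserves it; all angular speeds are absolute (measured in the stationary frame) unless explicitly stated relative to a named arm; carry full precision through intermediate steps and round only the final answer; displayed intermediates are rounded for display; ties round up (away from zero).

+202.8082 rpm

2-mesh fixed-axis compound train (all bearings frame-fixed)
mesh 1 [24T→69T]: ω = 1279.0000×24/69 = 444.8696 rpm, sense flips to −
mesh 2 [31T→68T]: ω = 444.8696×31/68 = 202.8082 rpm, sense flips to +
signed output speed = +202.8082 rpm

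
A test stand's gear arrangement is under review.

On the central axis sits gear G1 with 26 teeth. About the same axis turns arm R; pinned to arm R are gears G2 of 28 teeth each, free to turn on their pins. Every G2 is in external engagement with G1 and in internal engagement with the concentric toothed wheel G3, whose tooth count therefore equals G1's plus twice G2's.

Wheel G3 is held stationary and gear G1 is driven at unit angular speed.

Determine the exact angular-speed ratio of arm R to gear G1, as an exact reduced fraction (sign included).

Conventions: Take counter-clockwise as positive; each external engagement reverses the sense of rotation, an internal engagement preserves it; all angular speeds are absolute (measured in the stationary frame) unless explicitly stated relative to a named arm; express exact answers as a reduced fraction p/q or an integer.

13/54

class = planetary set [G3 = 26+2·28 = 82; Willis about the carrier]
ring teeth: 26 + 2·28 = 82
26(ω_sun−ω_arm) = −82(ω_ring−ω_arm),  ω_ring = 0, ω_sun = 1
26(1−ω_arm) = −82(0−ω_arm)  ⇒  108·ω_arm = 26  ⇒  ω_arm = 13/54
ω_out/ω_in = 13/54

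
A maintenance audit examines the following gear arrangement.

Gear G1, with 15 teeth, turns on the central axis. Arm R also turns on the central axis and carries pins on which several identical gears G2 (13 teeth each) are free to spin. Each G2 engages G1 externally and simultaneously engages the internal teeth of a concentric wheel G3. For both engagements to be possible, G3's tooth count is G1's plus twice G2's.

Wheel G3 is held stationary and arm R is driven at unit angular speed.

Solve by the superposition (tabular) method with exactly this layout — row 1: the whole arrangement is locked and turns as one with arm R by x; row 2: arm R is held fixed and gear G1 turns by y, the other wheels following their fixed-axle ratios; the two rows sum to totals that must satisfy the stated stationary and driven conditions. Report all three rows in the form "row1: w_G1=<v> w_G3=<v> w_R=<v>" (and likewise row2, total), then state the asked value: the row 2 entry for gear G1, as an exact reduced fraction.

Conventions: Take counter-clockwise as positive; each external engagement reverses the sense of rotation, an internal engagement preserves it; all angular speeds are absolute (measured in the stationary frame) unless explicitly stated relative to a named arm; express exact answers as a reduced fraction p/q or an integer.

topology: planetary set — G1 15T / G2 13T / G3 41T, arm = carrier (Willis)
row 1 — lock + rotate with arm: ω_sun = ω_ring = ω_arm = x
row 2 (arm held, sun turns y): ω_ring = −(15/41)·y, ω_arm = 0
boundary: total ω_ring = x − (15/41)·y = 0 and total ω_arm = x = 1  ⇒  y = 41/15, x = 1
row 2 ring = −(15/41)·41/15 = -1
totals (row 1 + row 2): sun 1 + 41/15 = 56/15, ring 1 + (-1) = 0, arm 1 + 0 = 1
asked cell (row2, sun) = 41/15

row1: w_G1=1 w_G3=1 w_R=1
row2: w_G1=41/15 w_G3=-1 w_R=0
total: w_G1=56/15 w_G3=0 w_R=1
asked value: 41/15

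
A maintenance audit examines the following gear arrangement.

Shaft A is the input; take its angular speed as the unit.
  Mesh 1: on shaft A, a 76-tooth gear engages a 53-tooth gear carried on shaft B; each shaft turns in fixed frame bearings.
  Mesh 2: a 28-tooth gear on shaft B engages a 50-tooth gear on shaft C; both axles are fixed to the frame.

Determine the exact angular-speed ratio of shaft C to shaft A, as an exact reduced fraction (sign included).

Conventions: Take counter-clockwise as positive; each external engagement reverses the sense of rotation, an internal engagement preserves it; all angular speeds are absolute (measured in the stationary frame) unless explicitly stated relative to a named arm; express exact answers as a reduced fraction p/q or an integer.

class = fixed-axis compound train [2 meshes; 2 ratios multiply, 2 sense flips]
mesh 1 [76T→53T]: running ratio 76/53, sense −
mesh 2 [28T→50T]: running ratio 1064/1325, sense +
ω_out/ω_in = 1064/1325

1064/1325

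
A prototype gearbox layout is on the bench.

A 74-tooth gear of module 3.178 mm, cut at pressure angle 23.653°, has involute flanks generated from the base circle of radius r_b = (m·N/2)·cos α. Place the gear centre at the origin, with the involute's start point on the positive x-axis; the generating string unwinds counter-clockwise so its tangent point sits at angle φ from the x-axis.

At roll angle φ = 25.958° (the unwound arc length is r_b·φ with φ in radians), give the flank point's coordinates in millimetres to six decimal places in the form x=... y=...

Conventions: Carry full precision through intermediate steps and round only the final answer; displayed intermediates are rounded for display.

x=118.200924 y=3.270630

topology: single-mesh involute geometry — m = 3.178, N = 74
pitch radius r_p = m·N/2 = 3.178·74/2 = 117.586000
base radius r_b = r_p·cos α = 117.586000·cos 23.653° = 107.707836
roll angle φ = 25.958° = 0.45305257 rad
x = r_b·(cos φ + φ·sin φ) = 118.200924
y = r_b·(sin φ − φ·cos φ) = 3.270630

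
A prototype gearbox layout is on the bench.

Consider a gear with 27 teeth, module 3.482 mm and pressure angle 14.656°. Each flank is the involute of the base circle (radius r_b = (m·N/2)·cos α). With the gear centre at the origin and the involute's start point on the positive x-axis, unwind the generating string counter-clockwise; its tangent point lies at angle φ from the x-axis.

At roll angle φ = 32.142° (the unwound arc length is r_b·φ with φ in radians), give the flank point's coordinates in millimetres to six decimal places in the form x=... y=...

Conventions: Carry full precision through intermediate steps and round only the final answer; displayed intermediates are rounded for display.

x=52.080217 y=2.592966

topology: single-mesh involute geometry — m = 3.482, N = 27
pitch radius r_p = m·N/2 = 3.482·27/2 = 47.007000
base radius r_b = r_p·cos α = 47.007000·cos 14.656° = 45.477502
roll angle φ = 32.142° = 0.56098373 rad
x = r_b·(cos φ + φ·sin φ) = 52.080217
y = r_b·(sin φ − φ·cos φ) = 2.592966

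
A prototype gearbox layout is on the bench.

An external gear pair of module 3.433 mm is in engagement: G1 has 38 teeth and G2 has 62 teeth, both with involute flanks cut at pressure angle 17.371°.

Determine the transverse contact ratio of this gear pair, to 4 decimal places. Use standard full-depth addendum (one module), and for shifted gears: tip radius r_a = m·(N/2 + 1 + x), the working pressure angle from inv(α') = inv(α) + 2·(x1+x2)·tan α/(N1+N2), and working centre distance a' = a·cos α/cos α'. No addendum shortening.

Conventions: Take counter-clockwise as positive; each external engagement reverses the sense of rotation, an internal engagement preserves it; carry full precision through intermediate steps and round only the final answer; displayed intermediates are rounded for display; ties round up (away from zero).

1.9016

single-mesh involute tooth geometry (38T engaging 62T at module 3.433)
base radii: r_b1 = 62.252099, r_b2 = 101.569213
tip radii: r_a1 = 68.660000, r_a2 = 109.856000
no profile shift: α' = α, a' = a
action lengths: √(r_a1²−r_b1²) = 28.963284, √(r_a2²−r_b2²) = 41.857324
base pitch p_b = π·m·cos α = 10.293197
CR = (28.963284 + 41.857324 − 171.650000·sin 17.37100°)/10.293197 = 1.901564
contact ratio ≈ 1.9016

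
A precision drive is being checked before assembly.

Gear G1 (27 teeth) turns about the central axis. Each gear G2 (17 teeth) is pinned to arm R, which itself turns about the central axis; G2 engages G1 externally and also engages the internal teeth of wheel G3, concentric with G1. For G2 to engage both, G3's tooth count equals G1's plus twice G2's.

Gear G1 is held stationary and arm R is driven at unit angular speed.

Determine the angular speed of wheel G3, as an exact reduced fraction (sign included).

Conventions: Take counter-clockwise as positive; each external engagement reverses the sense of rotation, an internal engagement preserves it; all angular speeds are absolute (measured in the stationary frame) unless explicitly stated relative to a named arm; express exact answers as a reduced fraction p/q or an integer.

class = planetary set [G3 = 27+2·17 = 61; Willis about the carrier]
ring teeth: 27 + 2·17 = 61
27(ω_sun−ω_arm) = −61(ω_ring−ω_arm),  ω_sun = 0, ω_arm = 1
ω_ring = 1 − (27/61)(0−1) = 88/61
exact speed ratio = 88/61

88/61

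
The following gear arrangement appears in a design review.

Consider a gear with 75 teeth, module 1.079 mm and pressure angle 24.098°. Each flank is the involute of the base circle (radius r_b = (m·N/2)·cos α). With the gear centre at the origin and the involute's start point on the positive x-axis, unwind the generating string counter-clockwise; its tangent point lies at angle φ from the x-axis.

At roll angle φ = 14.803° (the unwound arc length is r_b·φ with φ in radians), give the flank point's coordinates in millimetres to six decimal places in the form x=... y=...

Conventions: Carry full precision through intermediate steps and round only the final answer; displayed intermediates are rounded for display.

class = single-mesh tooth geometry [base-circle involute, m = 1.079, 75T]
pitch radius r_p = m·N/2 = 1.079·75/2 = 40.462500
base radius r_b = r_p·cos α = 40.462500·cos 24.098° = 36.936130
roll angle φ = 14.803° = 0.25836109 rad
x = r_b·(cos φ + φ·sin φ) = 38.148386
y = r_b·(sin φ − φ·cos φ) = 0.210916

x=38.148386 y=0.210916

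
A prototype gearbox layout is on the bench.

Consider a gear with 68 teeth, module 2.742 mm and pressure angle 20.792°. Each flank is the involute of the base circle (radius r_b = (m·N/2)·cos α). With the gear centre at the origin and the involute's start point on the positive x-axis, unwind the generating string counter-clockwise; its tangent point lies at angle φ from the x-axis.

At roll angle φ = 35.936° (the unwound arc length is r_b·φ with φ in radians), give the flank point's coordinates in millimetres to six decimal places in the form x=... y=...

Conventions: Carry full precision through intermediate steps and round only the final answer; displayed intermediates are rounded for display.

class = single-mesh tooth geometry [base-circle involute, m = 2.742, 68T]
pitch radius r_p = m·N/2 = 2.742·68/2 = 93.228000
base radius r_b = r_p·cos α = 93.228000·cos 20.792° = 87.156550
roll angle φ = 35.936° = 0.62720152 rad
x = r_b·(cos φ + φ·sin φ) = 102.650007
y = r_b·(sin φ − φ·cos φ) = 6.889990

x=102.650007 y=6.889990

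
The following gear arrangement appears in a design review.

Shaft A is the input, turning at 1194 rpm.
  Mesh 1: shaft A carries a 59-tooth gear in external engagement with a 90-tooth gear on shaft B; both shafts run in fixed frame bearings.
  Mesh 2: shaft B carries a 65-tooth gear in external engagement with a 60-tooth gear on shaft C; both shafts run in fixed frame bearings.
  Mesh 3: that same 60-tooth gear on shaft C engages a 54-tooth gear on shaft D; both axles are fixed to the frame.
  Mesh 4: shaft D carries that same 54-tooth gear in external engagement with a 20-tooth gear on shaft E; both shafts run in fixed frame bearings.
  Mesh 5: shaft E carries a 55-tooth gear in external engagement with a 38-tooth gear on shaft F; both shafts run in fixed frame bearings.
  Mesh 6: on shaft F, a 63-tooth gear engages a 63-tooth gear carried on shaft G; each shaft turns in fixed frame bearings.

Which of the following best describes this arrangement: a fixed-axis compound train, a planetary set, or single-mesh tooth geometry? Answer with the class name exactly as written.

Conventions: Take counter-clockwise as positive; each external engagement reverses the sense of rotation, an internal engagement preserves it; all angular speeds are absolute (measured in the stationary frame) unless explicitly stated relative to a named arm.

topology: fixed-axis compound train — 6 meshes, A→G
classification: fixed-axis compound train

fixed-axis compound train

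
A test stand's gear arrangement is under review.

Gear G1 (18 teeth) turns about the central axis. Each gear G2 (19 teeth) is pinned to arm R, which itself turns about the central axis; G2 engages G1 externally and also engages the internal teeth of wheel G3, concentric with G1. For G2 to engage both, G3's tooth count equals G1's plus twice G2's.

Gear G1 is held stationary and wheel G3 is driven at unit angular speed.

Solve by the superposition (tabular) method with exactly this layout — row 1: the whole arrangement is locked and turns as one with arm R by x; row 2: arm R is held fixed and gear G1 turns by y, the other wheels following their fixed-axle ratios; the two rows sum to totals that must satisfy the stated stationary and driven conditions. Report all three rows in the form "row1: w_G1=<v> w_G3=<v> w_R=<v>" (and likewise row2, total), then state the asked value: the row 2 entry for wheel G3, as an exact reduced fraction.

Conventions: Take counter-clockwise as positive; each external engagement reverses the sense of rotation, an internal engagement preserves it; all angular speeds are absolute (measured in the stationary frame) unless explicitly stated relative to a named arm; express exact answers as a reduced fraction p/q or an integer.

row1: w_G1=28/37 w_G3=28/37 w_R=28/37
row2: w_G1=-28/37 w_G3=9/37 w_R=0
total: w_G1=0 w_G3=1 w_R=28/37
asked value: 9/37

planetary set (18T centre, 19T on arm, 56T internal) — Willis relation
row 1 (train locked, turned with arm): all members turn x
superposition row 2 [arm held]: sun y, ring −(18/56)·y, arm 0
boundary: total ω_sun = x + y = 0 and total ω_ring = x − (18/56)·y = 1  ⇒  y = -28/37, x = 28/37
row 2 ring = −(18/56)·(-28/37) = 9/37
totals (row 1 + row 2): sun 28/37 + (-28/37) = 0, ring 28/37 + 9/37 = 1, arm 28/37 + 0 = 28/37
asked cell (row2, ring) = 9/37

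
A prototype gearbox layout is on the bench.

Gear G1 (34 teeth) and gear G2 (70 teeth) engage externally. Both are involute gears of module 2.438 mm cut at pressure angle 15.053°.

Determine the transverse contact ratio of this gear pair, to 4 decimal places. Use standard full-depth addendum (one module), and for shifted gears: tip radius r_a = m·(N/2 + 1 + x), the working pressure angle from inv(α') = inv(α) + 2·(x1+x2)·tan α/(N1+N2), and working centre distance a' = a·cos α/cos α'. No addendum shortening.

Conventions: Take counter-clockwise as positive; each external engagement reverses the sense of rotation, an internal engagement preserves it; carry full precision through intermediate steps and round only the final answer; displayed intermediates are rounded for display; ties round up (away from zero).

topology: single-mesh involute geometry — m = 2.438, 34T/70T pair
base radii: r_b1 = 40.023822, r_b2 = 82.401986
tip radii: r_a1 = 43.884000, r_a2 = 87.768000
no profile shift: α' = α, a' = a
action lengths: √(r_a1²−r_b1²) = 17.997198, √(r_a2²−r_b2²) = 30.218115
base pitch p_b = π·m·cos α = 7.396385
CR = (17.997198 + 30.218115 − 126.776000·sin 15.05300°)/7.396385 = 2.067227
contact ratio ≈ 2.0672

2.0672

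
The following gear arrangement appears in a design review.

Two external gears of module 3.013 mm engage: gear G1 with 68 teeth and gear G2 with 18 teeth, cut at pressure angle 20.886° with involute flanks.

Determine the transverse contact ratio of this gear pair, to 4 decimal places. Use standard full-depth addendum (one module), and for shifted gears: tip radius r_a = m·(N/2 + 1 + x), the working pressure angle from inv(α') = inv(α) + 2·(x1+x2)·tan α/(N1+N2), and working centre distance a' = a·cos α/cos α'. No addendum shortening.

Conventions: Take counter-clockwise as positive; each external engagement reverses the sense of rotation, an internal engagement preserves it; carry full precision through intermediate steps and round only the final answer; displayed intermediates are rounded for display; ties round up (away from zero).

recognized (one external pair, fixed centres): single-mesh tooth geometry, m = 3.013, N1 = 68, N2 = 18
base radii: r_b1 = 95.710702, r_b2 = 25.335186
tip radii: r_a1 = 105.455000, r_a2 = 30.130000
no profile shift: α' = α, a' = a
action lengths: √(r_a1²−r_b1²) = 44.274356, √(r_a2²−r_b2²) = 16.307828
base pitch p_b = π·m·cos α = 8.843648
CR = (44.274356 + 16.307828 − 129.559000·sin 20.88600°)/8.843648 = 1.627512
contact ratio ≈ 1.6275

1.6275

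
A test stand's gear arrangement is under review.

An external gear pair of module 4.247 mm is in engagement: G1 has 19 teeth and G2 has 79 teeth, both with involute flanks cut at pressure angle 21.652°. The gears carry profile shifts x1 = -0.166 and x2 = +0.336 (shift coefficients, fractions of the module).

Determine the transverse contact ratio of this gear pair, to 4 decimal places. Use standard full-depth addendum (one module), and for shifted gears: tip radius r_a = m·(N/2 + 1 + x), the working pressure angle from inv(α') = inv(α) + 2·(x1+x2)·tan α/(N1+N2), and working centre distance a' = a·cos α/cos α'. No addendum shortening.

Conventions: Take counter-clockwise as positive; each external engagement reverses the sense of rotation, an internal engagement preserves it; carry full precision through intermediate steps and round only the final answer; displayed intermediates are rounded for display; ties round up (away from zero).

1.6165

topology: single-mesh involute geometry — m = 4.247, 19T/79T pair
base radii: r_b1 = 37.499732, r_b2 = 155.919938
tip radii: r_a1 = 43.888498, r_a2 = 173.430492
inv(α') = inv(21.652°) + 2·(-0.166+0.336)·tan α/(19+79) = 0.02045681  ⇒  α' = 22.14046°
a' = a·cos α / cos α' = 208.1030·cos 21.652°/cos 22.14046° = 208.817293
action lengths: √(r_a1²−r_b1²) = 22.802859, √(r_a2²−r_b2²) = 75.941482
base pitch p_b = π·m·cos α = 12.400935
CR = (22.802859 + 75.941482 − 208.817293·sin 22.14046°)/12.400935 = 1.616458
contact ratio ≈ 1.6165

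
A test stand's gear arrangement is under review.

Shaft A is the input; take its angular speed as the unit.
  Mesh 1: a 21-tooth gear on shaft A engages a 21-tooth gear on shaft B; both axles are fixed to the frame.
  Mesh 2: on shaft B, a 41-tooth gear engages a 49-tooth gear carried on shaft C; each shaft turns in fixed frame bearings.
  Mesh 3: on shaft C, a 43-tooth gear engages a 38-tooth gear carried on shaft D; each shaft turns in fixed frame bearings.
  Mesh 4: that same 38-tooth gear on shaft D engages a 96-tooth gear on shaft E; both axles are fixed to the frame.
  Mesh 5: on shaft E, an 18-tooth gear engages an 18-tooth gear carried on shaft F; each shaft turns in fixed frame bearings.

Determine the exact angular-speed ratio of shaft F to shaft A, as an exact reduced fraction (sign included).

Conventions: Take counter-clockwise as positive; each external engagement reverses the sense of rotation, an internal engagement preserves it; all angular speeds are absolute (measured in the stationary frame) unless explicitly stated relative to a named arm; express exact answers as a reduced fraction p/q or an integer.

class = fixed-axis compound train [5 meshes; 5 ratios multiply, 5 sense flips]
mesh 1 [21T→21T]: running ratio 1, sense −
mesh 2 [41T→49T]: running ratio 41/49, sense +
mesh 3 [43T→38T]: running ratio 1763/1862, sense −
mesh 4 [38T→96T]: running ratio 1763/4704, sense +
mesh 5 [18T→18T]: running ratio 1763/4704, sense −
ω_out/ω_in = -1763/4704

-1763/4704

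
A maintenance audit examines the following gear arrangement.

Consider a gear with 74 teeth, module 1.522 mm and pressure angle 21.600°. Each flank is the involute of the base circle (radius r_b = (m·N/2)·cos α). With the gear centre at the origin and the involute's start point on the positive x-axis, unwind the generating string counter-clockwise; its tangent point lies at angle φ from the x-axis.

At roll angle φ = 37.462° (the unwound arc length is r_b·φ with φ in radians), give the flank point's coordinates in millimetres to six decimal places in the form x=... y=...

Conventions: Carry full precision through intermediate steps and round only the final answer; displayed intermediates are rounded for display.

x=62.383252 y=4.673021

recognized (one wheel, involute flank): single-mesh tooth geometry, m = 1.522, N = 74
pitch radius r_p = m·N/2 = 1.522·74/2 = 56.314000
base radius r_b = r_p·cos α = 56.314000·cos 21.600° = 52.359433
roll angle φ = 37.462° = 0.65383524 rad
x = r_b·(cos φ + φ·sin φ) = 62.383252
y = r_b·(sin φ − φ·cos φ) = 4.673021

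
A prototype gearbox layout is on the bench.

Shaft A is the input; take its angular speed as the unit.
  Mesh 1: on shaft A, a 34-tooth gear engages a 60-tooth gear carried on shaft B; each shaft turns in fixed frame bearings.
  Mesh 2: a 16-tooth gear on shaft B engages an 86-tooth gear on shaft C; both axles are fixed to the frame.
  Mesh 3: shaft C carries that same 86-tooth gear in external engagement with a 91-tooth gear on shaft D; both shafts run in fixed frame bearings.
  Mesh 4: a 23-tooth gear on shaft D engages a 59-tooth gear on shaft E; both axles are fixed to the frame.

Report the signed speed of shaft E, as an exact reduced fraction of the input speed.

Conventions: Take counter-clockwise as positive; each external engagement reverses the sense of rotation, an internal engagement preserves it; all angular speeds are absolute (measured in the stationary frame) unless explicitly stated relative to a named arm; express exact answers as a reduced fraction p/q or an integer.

3128/80535

4-mesh fixed-axis compound train (all bearings frame-fixed)
mesh 1 [34T→60T]: |ω|/ω_in = 1×34/60 = 17/30, sense flips to −
mesh 2 [16T→86T]: |ω|/ω_in = (17/30)×16/86 = 68/645, sense flips to +
mesh 3 [86T→91T]: |ω|/ω_in = (68/645)×86/91 = 136/1365, sense flips to −
mesh 4 [23T→59T]: |ω|/ω_in = (136/1365)×23/59 = 3128/80535, sense flips to +
signed output speed (× input speed) = 3128/80535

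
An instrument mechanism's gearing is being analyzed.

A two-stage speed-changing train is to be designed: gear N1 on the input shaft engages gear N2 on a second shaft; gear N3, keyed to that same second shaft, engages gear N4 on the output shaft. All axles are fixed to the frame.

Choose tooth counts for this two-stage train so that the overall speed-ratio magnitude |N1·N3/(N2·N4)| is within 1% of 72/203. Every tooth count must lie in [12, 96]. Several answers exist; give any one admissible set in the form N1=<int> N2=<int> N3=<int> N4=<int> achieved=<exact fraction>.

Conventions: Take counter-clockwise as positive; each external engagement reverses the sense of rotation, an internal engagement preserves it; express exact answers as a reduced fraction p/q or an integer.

N1=12 N2=14 N3=12 N4=29 achieved=72/203

design class (target 72/203): fixed-axis compound train
target = 72/203 in lowest terms: an exact hit needs N1·N3 = k·72 and N2·N4 = k·203 for one integer k, every count in [12, 96]; additionally prefer no 1:1 stage (N1 ≠ N2, N3 ≠ N4)
k = 1: no 1:1-free in-range split of k·72 and k·203 into factor pairs; take k = 2
k = 2: N1·N3 = 144 = 12·12, N2·N4 = 406 = 14·29
achieved = 12·12/(14·29) = 72/203; |achieved − target| = 0 ≤ 18/5075 ✓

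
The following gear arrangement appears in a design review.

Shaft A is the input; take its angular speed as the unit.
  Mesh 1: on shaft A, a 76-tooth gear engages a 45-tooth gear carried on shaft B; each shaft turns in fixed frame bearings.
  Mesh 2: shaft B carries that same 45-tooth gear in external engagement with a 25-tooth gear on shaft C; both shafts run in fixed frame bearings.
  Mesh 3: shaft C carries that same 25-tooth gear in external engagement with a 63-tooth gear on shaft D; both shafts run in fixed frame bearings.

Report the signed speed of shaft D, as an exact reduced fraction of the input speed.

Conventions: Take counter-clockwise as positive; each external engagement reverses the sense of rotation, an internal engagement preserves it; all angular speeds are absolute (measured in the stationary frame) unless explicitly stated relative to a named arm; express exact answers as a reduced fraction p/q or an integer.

3-mesh fixed-axis compound train (all bearings frame-fixed)
mesh 1 [76T→45T]: |ω|/ω_in = 1×76/45 = 76/45, sense flips to −
mesh 2 [45T→25T]: |ω|/ω_in = (76/45)×45/25 = 76/25, sense flips to +
mesh 3 [25T→63T]: |ω|/ω_in = (76/25)×25/63 = 76/63, sense flips to −
signed output speed (× input speed) = -76/63

-76/63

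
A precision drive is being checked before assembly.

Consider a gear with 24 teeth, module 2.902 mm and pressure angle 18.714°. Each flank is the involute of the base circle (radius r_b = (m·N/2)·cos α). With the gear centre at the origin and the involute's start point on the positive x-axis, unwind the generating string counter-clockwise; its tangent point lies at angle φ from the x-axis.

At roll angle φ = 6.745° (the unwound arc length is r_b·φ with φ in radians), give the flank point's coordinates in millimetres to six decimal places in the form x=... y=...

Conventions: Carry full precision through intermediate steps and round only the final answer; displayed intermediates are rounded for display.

class = single-mesh tooth geometry [base-circle involute, m = 2.902, 24T]
pitch radius r_p = m·N/2 = 2.902·24/2 = 34.824000
base radius r_b = r_p·cos α = 34.824000·cos 18.714° = 32.982922
roll angle φ = 6.745° = 0.11772246 rad
x = r_b·(cos φ + φ·sin φ) = 33.210679
y = r_b·(sin φ − φ·cos φ) = 0.017912

x=33.210679 y=0.017912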